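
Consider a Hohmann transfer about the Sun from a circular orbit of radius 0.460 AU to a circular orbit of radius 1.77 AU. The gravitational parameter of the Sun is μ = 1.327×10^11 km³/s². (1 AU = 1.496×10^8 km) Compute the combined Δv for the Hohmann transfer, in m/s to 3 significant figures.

Δv = 19400 m/s

In km: r₁ = 0.460 × 1.496×10^8 = 6.8816×10^7 km; r₂ = 1.77 × 1.496×10^8 = 2.64792×10^8 km.
The Hohmann ellipse has a_t = (r₁ + r₂)/2 = 1.66804×10^8 km.
Circular speed at r₁: v₁ = √(μ/r₁) = √(1.327×10^11/6.8816×10^7) = 43.913 km/s.
Transfer-orbit speed at r₁ (vis-viva): v_p = √[μ(2/r₁ − 1/a_t)] = 55.327 km/s.
First burn Δv₁ = |v_p − v₁| = 11.41 km/s.
At r₂, v₂ = √(μ/r₂) = 22.386 km/s.
Transfer-orbit speed at r₂: v_a = √[μ(2/r₂ − 1/a_t)] = 14.379 km/s.
Second burn Δv₂ = |v₂ − v_a| = 8.007 km/s.
Total Δv = Δv₁ + Δv₂ = 19.42 km/s.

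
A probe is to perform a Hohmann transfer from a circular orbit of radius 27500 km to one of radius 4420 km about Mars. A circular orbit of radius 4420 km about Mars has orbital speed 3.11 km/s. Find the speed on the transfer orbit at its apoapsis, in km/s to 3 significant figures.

v = 0.656 km/s

From the circular-orbit relation v² = μ/r at r = 4420 km: μ = v²r = (3.11)² × 4420 = 42750.7 km³/s².
Semi-major axis of the transfer orbit: a_t = (27500 + 4420)/2 = 15960 km.
The apoapsis of the transfer ellipse is at r = 27500 km.
From the vis-viva equation, v = √[μ(2/r − 1/a_t)] = 0.6561 km/s.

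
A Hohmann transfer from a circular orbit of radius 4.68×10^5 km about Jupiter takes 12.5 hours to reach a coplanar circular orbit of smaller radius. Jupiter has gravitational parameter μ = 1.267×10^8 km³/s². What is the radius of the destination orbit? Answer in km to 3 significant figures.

Transfer time t = 12.5 hours = 45000 s, and t = π√(a_t³/μ).
So a_t = (μ t²/π²)^(1/3) = (1.267×10^8 × (45000)² / π²)^(1/3) = 2.9623×10^5 km.
Since a_t = (r₁ + r₂)/2, r₂ = 2a_t − r₁ = 2×2.9623×10^5 − 4.680×10^5 = 1.2446×10^5 km.

r₂ = 1.24×10^5 km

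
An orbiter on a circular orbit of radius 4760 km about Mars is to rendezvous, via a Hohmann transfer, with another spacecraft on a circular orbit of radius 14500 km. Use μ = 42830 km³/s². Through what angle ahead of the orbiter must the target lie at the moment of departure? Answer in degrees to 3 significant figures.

φ = 82.6°

The Hohmann ellipse has a_t = (r₁ + r₂)/2 = 9630 km.
The half-period of the transfer ellipse is t = π√(a_t³/μ) = 14345 s.
The target's mean motion on its circular orbit is ω₂ = √(μ/r₂³) = 1.1853×10^-4 rad/s.
Angle swept by the target during transfer: ω₂·t = 1.7003 rad = 97.42°.
The orbiter traverses 180° on the transfer ellipse, so the target must lead by 180° − 97.42° = 82.6°.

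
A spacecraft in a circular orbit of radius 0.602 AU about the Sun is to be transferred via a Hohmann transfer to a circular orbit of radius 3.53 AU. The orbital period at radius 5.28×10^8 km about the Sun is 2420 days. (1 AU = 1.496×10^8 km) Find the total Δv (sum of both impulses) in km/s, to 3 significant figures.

Δv = 19.1 km/s

From Kepler's third law T² = 4π²r³/μ at r = 5.28×10^8 km, T = 2420 days = 2420 × 86400 s = 2.09088×10^8 s: μ = 4π²r³/T² = 1.32924×10^11 km³/s².
In km: r₁ = 0.602 × 1.496×10^8 = 9.00592×10^7 km; r₂ = 3.53 × 1.496×10^8 = 5.28088×10^8 km.
Semi-major axis of the transfer orbit: a_t = (9.00592×10^7 + 5.28088×10^8)/2 = 3.090736×10^8 km.
At r₁ the circular-orbit speed is v₁ = √(μ/r₁) = 38.42 km/s.
Transfer-orbit speed at r₁ (vis-viva): v_p = √[μ(2/r₁ − 1/a_t)] = 50.22 km/s.
First burn Δv₁ = |v_p − v₁| = 11.80 km/s.
Circular speed at r₂: v₂ = √(μ/r₂) = 15.865 km/s.
Transfer-orbit speed at r₂: v_a = √[μ(2/r₂ − 1/a_t)] = 8.5641 km/s.
Second burn Δv₂ = |v₂ − v_a| = 7.301 km/s.
Total Δv = Δv₁ + Δv₂ = 19.10 km/s.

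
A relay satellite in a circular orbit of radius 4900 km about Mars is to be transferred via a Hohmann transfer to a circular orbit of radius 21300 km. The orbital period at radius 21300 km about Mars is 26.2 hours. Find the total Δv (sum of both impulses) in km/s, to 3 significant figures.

Δv = 1.37 km/s

From Kepler's third law T² = 4π²r³/μ at r = 21300 km, T = 26.2 hours = 26.2 × 3600 s = 94320 s: μ = 4π²r³/T² = 42883.6 km³/s².
Transfer-ellipse semi-major axis a_t = (r₁ + r₂)/2 = (4900 + 21300)/2 = 13100 km.
Circular speed at r₁: v₁ = √(μ/r₁) = √(42883.6/4900) = 2.95834 km/s.
Transfer-orbit speed at r₁ (vis-viva): v_p = √[μ(2/r₁ − 1/a_t)] = 3.77226 km/s.
First burn Δv₁ = |v_p − v₁| = 0.8139 km/s.
Circular speed at r₂: v₂ = √(μ/r₂) = 1.4189 km/s.
Transfer-orbit speed at r₂: v_a = √[μ(2/r₂ − 1/a_t)] = 0.86780 km/s.
Second burn Δv₂ = |v₂ − v_a| = 0.5511 km/s.
Total Δv = Δv₁ + Δv₂ = 1.365 km/s.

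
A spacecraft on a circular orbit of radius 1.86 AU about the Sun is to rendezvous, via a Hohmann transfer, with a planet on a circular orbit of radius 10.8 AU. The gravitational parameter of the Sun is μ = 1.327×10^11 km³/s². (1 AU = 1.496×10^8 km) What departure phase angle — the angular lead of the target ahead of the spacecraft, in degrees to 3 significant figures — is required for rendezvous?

φ = 99.2°

In km: r₁ = 1.86 × 1.496×10^8 = 2.78256×10^8 km; r₂ = 10.8 × 1.496×10^8 = 1.61568×10^9 km.
The Hohmann ellipse has a_t = (r₁ + r₂)/2 = 9.46968×10^8 km.
The half-period of the transfer ellipse is t = π√(a_t³/μ) = 2.51314×10^8 s.
The target's mean motion on its circular orbit is ω₂ = √(μ/r₂³) = 5.60922×10^-9 rad/s.
Angle swept by the target during transfer: ω₂·t = 1.4097 rad = 80.77°.
The spacecraft traverses 180° on the transfer ellipse, so the target must lead by 180° − 80.77° = 99.2°.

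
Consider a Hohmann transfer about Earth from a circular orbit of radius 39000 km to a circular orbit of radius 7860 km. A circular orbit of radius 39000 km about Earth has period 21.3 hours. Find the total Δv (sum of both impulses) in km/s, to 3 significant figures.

Δv = 3.41 km/s

From Kepler's third law T² = 4π²r³/μ at r = 39000 km, T = 21.3 hours = 21.3 × 3600 s = 76680 s: μ = 4π²r³/T² = 3.98281×10^5 km³/s².
Transfer-ellipse semi-major axis a_t = (r₁ + r₂)/2 = (39000 + 7860)/2 = 23430 km.
Circular speed at r₁: v₁ = √(μ/r₁) = √(3.98281×10^5/39000) = 3.1957 km/s.
Transfer-orbit speed at r₁ (v² = μ(2/r − 1/a)): v_a = √[μ(2/r₁ − 1/a_t)] = 1.8509 km/s.
First burn Δv₁ = |v_a − v₁| = 1.3448 km/s.
At r₂, v₂ = √(μ/r₂) = 7.11842 km/s.
Transfer-orbit speed at r₂: v_p = √[μ(2/r₂ − 1/a_t)] = 9.18395 km/s.
Second burn Δv₂ = |v₂ − v_p| = 2.0655 km/s.
Total Δv = Δv₁ + Δv₂ = 3.410 km/s.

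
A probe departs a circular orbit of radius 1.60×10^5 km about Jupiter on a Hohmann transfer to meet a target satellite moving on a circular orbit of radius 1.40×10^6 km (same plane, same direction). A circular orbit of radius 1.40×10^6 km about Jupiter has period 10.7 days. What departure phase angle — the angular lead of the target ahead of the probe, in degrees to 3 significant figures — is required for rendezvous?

From Kepler's third law T² = 4π²r³/μ at r = 1.40×10^6 km, T = 10.7 days = 10.7 × 86400 s = 9.2448×10^5 s: μ = 4π²r³/T² = 1.26750×10^8 km³/s².
Semi-major axis of the transfer orbit: a_t = (1.600×10^5 + 1.400×10^6)/2 = 7.800×10^5 km.
The half-period of the transfer ellipse is t = π√(a_t³/μ) = 1.9223×10^5 s.
Target angular speed ω₂ = √(μ/r₂³) = 6.7965×10^-6 rad/s.
Angle swept by the target during transfer: ω₂·t = 1.3065 rad = 74.86°.
The probe traverses 180° on the transfer ellipse, so the target must lead by 180° − 74.86° = 105°.

φ = 105°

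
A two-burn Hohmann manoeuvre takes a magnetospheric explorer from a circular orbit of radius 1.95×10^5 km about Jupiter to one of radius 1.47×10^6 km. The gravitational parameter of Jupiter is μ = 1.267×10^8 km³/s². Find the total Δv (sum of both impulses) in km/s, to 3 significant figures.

Transfer-ellipse semi-major axis a_t = (r₁ + r₂)/2 = (1.950×10^5 + 1.470×10^6)/2 = 8.325×10^5 km.
At r₁ the circular-orbit speed is v₁ = √(μ/r₁) = 25.490 km/s.
Transfer-orbit speed at r₁ (vis-viva equation): v_p = √[μ(2/r₁ − 1/a_t)] = 33.872 km/s.
First burn Δv₁ = |v_p − v₁| = 8.382 km/s.
At r₂, v₂ = √(μ/r₂) = 9.284 km/s.
Transfer-orbit speed at r₂: v_a = √[μ(2/r₂ − 1/a_t)] = 4.493 km/s.
Second burn Δv₂ = |v₂ − v_a| = 4.791 km/s.
Total Δv = Δv₁ + Δv₂ = 13.17 km/s.

Δv = 13.2 km/s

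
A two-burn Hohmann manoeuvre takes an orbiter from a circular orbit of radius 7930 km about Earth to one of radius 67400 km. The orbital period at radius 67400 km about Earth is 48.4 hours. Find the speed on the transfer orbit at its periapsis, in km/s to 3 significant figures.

From Kepler's third law T² = 4π²r³/μ at r = 67400 km, T = 48.4 hours = 48.4 × 3600 s = 1.7424×10^5 s: μ = 4π²r³/T² = 3.98147×10^5 km³/s².
Semi-major axis of the transfer orbit: a_t = (7930 + 67400)/2 = 37665 km.
At periapsis, r = 7930 km.
Vis-viva: v = √[μ(2/r − 1/a_t)] = √[3.98147×10^5 × (2/7930 − 1/37665)] = 9.479 km/s.

v = 9.48 km/s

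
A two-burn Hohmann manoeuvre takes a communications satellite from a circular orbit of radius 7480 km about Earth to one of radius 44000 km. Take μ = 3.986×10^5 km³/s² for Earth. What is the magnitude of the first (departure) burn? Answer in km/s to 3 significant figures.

Δv₁ = 2.24 km/s

Semi-major axis of the transfer orbit: a_t = (7480 + 44000)/2 = 25740 km.
On the circular orbit at r = 7480 km, v_c = √(μ/r) = 7.300 km/s.
Vis-viva on the transfer ellipse at r = 7480 km gives v_t = √[μ(2/r − 1/a_t)] = 9.544 km/s.
Δv₁ = |v_t − v_c| = |9.544 − 7.300| = 2.244 km/s.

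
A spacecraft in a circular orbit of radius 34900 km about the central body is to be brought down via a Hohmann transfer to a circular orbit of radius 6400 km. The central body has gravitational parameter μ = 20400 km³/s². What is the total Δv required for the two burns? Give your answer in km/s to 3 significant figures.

Semi-major axis of the transfer orbit: a_t = (34900 + 6400)/2 = 20650 km.
At r₁ the circular-orbit speed is v₁ = √(μ/r₁) = 0.7645 km/s.
On the transfer ellipse at r₁, vis-viva gives v_a = √[μ(2/r₁ − 1/a_t)] = 0.4256 km/s.
First burn Δv₁ = |v_a − v₁| = 0.3389 km/s.
At r₂, v₂ = √(μ/r₂) = 1.785357 km/s.
Transfer-orbit speed at r₂: v_p = √[μ(2/r₂ − 1/a_t)] = 2.321014 km/s.
Second burn Δv₂ = |v₂ − v_p| = 0.5357 km/s.
Total Δv = Δv₁ + Δv₂ = 0.8746 km/s.

Δv = 0.875 km/s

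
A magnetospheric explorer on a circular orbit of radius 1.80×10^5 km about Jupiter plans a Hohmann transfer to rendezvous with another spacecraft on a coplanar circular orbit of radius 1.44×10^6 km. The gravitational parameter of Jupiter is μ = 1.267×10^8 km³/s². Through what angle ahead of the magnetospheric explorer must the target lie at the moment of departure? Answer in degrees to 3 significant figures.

φ = 104°

Semi-major axis of the transfer orbit: a_t = (1.800×10^5 + 1.440×10^6)/2 = 8.100×10^5 km.
Transfer time t = π√(a_t³/μ) = 2.03465×10^5 s.
The target's mean motion on its circular orbit is ω₂ = √(μ/r₂³) = 6.51395×10^-6 rad/s.
Angle swept by the target during transfer: ω₂·t = 1.3254 rad = 75.94°.
The magnetospheric explorer traverses 180° on the transfer ellipse, so the target must lead by 180° − 75.94° = 104°.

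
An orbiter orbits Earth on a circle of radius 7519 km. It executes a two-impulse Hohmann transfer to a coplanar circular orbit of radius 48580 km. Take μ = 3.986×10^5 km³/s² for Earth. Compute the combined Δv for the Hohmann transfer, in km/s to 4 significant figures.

The Hohmann ellipse has a_t = (r₁ + r₂)/2 = 28049.5 km.
Circular speed at r₁: v₁ = √(μ/r₁) = √(3.986×10^5/7519) = 7.281 km/s.
On the transfer ellipse at r₁, v² = μ(2/r − 1/a) gives v_p = √[μ(2/r₁ − 1/a_t)] = 9.582 km/s.
First burn Δv₁ = |v_p − v₁| = 2.301 km/s.
Circular speed at r₂: v₂ = √(μ/r₂) = 2.864 km/s.
Transfer-orbit speed at r₂: v_a = √[μ(2/r₂ − 1/a_t)] = 1.483 km/s.
Second burn Δv₂ = |v₂ − v_a| = 1.381 km/s.
Total Δv = Δv₁ + Δv₂ = 3.682 km/s.

Δv = 3.682 km/s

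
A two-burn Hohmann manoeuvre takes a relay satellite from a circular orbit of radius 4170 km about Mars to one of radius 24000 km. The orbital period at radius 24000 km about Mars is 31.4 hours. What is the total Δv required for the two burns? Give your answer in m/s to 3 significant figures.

Δv = 1590 m/s

From Kepler's third law T² = 4π²r³/μ at r = 24000 km, T = 31.4 hours = 31.4 × 3600 s = 1.1304×10^5 s: μ = 4π²r³/T² = 42710.0 km³/s².
Transfer-ellipse semi-major axis a_t = (r₁ + r₂)/2 = (4170 + 24000)/2 = 14085 km.
At r₁ the circular-orbit speed is v₁ = √(μ/r₁) = 3.20034 km/s.
On the transfer ellipse at r₁, v² = μ(2/r − 1/a) gives v_p = √[μ(2/r₁ − 1/a_t)] = 4.17757 km/s.
First burn Δv₁ = |v_p − v₁| = 0.9772 km/s.
At r₂, v₂ = √(μ/r₂) = 1.33401 km/s.
Transfer-orbit speed at r₂: v_a = √[μ(2/r₂ − 1/a_t)] = 0.725853 km/s.
Second burn Δv₂ = |v₂ − v_a| = 0.6082 km/s.
Δv = Δv₁ + Δv₂ = 0.9772 + 0.6082 = 1.585 km/s.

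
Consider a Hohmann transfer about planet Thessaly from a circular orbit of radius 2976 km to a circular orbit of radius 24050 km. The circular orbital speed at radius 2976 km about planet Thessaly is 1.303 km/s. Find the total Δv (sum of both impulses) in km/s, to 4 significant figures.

Δv = 0.6786 km/s

From the circular-orbit relation v² = μ/r at r = 2976 km: μ = v²r = (1.303)² × 2976 = 5052.68 km³/s².
The Hohmann ellipse has a_t = (r₁ + r₂)/2 = 13513 km.
Circular speed at r₁: v₁ = √(μ/r₁) = √(5052.68/2976) = 1.3030 km/s.
On the transfer ellipse at r₁, vis-viva equation gives v_p = √[μ(2/r₁ − 1/a_t)] = 1.7383 km/s.
First burn Δv₁ = |v_p − v₁| = 0.4353 km/s.
Circular speed at r₂: v₂ = √(μ/r₂) = 0.4584 km/s.
Transfer-orbit speed at r₂: v_a = √[μ(2/r₂ − 1/a_t)] = 0.2151 km/s.
Second burn Δv₂ = |v₂ − v_a| = 0.2433 km/s.
Δv = Δv₁ + Δv₂ = 0.4353 + 0.2433 = 0.6786 km/s.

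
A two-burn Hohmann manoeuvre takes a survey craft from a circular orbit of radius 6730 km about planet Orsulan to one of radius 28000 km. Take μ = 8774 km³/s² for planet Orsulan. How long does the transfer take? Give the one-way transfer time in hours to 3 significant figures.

Transfer-ellipse semi-major axis a_t = (r₁ + r₂)/2 = (6730 + 28000)/2 = 17365 km.
By Kepler's third law the transfer-orbit period is T = 2π√(a_t³/μ), so t = T/2 = 76750 s.
Converting: 76750 s ÷ 3600 s/hour = 21.3 hours.

t = 21.3 hours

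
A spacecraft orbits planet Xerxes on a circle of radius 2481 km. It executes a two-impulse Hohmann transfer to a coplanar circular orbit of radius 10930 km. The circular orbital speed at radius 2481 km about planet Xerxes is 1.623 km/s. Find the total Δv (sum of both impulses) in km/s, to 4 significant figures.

From the circular-orbit relation v² = μ/r at r = 2481 km: μ = v²r = (1.623)² × 2481 = 6535.27 km³/s².
Semi-major axis of the transfer orbit: a_t = (2481 + 10930)/2 = 6705.5 km.
At r₁ the circular-orbit speed is v₁ = √(μ/r₁) = 1.6230 km/s.
On the transfer ellipse at r₁, v² = μ(2/r − 1/a) gives v_p = √[μ(2/r₁ − 1/a_t)] = 2.0721 km/s.
First burn Δv₁ = |v_p − v₁| = 0.4491 km/s.
At r₂, v₂ = √(μ/r₂) = 0.77325 km/s.
Transfer-orbit speed at r₂: v_a = √[μ(2/r₂ − 1/a_t)] = 0.47035 km/s.
Second burn Δv₂ = |v₂ − v_a| = 0.3029 km/s.
Δv = Δv₁ + Δv₂ = 0.4491 + 0.3029 = 0.7520 km/s.

Δv = 0.7520 km/s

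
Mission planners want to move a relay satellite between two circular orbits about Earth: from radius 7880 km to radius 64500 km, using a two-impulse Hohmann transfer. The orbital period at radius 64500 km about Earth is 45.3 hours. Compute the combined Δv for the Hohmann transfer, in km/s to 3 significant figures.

Δv = 3.71 km/s

From Kepler's third law T² = 4π²r³/μ at r = 64500 km, T = 45.3 hours = 45.3 × 3600 s = 1.6308×10^5 s: μ = 4π²r³/T² = 3.98325×10^5 km³/s².
Semi-major axis of the transfer orbit: a_t = (7880 + 64500)/2 = 36190 km.
At r₁ the circular-orbit speed is v₁ = √(μ/r₁) = 7.110 km/s.
On the transfer ellipse at r₁, vis-viva gives v_p = √[μ(2/r₁ − 1/a_t)] = 9.492 km/s.
First burn Δv₁ = |v_p − v₁| = 2.382 km/s.
Circular speed at r₂: v₂ = √(μ/r₂) = 2.485 km/s.
Transfer-orbit speed at r₂: v_a = √[μ(2/r₂ − 1/a_t)] = 1.160 km/s.
Second burn Δv₂ = |v₂ − v_a| = 1.325 km/s.
Total Δv = Δv₁ + Δv₂ = 3.707 km/s.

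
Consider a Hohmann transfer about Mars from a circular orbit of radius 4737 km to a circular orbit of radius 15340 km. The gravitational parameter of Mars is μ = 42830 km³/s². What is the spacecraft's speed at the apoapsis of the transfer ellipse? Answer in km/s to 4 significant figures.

Transfer-ellipse semi-major axis a_t = (r₁ + r₂)/2 = (4737 + 15340)/2 = 10038.5 km.
At apoapsis, r = 15340 km.
Applying v² = μ(2/r − 1/a_t): v = 1.148 km/s.

v = 1.148 km/s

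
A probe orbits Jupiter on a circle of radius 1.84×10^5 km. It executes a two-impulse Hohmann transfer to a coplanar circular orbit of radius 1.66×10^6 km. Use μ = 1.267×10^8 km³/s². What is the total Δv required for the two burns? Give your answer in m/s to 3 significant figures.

Transfer-ellipse semi-major axis a_t = (r₁ + r₂)/2 = (1.840×10^5 + 1.660×10^6)/2 = 9.220×10^5 km.
At r₁ the circular-orbit speed is v₁ = √(μ/r₁) = 26.241 km/s.
Transfer-orbit speed at r₁ (vis-viva): v_p = √[μ(2/r₁ − 1/a_t)] = 35.210 km/s.
First burn Δv₁ = |v_p − v₁| = 8.969 km/s.
At r₂, v₂ = √(μ/r₂) = 8.7364 km/s.
Transfer-orbit speed at r₂: v_a = √[μ(2/r₂ − 1/a_t)] = 3.9028 km/s.
Second burn Δv₂ = |v₂ − v_a| = 4.834 km/s.
Total Δv = Δv₁ + Δv₂ = 13.80 km/s.

Δv = 13800 m/s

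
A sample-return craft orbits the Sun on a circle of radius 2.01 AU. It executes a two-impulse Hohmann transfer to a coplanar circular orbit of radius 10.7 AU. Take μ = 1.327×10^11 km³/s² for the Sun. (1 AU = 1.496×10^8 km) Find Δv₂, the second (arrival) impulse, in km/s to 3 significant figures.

In km: r₁ = 2.01 × 1.496×10^8 = 3.00696×10^8 km; r₂ = 10.7 × 1.496×10^8 = 1.60072×10^9 km.
The Hohmann ellipse has a_t = (r₁ + r₂)/2 = 9.50708×10^8 km.
On the circular orbit at r = 1.60072×10^9 km, v_c = √(μ/r) = 9.105 km/s.
Transfer-orbit speed at the same r (vis-viva, a = a_t): v_t = √[μ(2/r − 1/a_t)] = 5.121 km/s.
Δv₂ = |v_t − v_c| = |5.121 − 9.105| = 3.984 km/s.

Δv₂ = 3.98 km/s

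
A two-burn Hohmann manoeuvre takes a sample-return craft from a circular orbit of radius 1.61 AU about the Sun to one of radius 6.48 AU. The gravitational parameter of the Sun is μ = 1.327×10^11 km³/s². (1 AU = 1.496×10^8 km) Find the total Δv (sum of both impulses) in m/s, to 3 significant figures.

Δv = 10600 m/s

In km: r₁ = 1.61 × 1.496×10^8 = 2.40856×10^8 km; r₂ = 6.48 × 1.496×10^8 = 9.69408×10^8 km.
Transfer-ellipse semi-major axis a_t = (r₁ + r₂)/2 = (2.40856×10^8 + 9.69408×10^8)/2 = 6.05132×10^8 km.
Circular speed at r₁: v₁ = √(μ/r₁) = √(1.327×10^11/2.40856×10^8) = 23.4724 km/s.
On the transfer ellipse at r₁, v² = μ(2/r − 1/a) gives v_p = √[μ(2/r₁ − 1/a_t)] = 29.7088 km/s.
First burn Δv₁ = |v_p − v₁| = 6.2364 km/s.
Circular speed at r₂: v₂ = √(μ/r₂) = 11.69990 km/s.
Transfer-orbit speed at r₂: v_a = √[μ(2/r₂ − 1/a_t)] = 7.381351 km/s.
Second burn Δv₂ = |v₂ − v_a| = 4.3185 km/s.
Total Δv = Δv₁ + Δv₂ = 10.55 km/s.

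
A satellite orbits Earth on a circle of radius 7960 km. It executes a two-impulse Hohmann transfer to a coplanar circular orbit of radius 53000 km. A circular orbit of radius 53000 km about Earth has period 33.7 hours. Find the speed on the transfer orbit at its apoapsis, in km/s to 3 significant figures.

v = 1.40 km/s

From Kepler's third law T² = 4π²r³/μ at r = 53000 km, T = 33.7 hours = 33.7 × 3600 s = 1.2132×10^5 s: μ = 4π²r³/T² = 3.99321×10^5 km³/s².
Semi-major axis of the transfer orbit: a_t = (7960 + 53000)/2 = 30480 km.
The apoapsis of the transfer ellipse is at r = 53000 km.
From the vis-viva equation, v = √[μ(2/r − 1/a_t)] = 1.403 km/s.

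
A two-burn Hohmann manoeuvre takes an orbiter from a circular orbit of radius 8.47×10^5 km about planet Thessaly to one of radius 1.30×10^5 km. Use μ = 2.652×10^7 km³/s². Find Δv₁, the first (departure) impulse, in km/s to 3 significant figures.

Δv₁ = 2.71 km/s

Transfer-ellipse semi-major axis a_t = (r₁ + r₂)/2 = (8.470×10^5 + 1.300×10^5)/2 = 4.885×10^5 km.
Circular speed at r = 8.470×10^5 km: v_c = √(μ/r) = 5.596 km/s.
Vis-viva on the transfer ellipse at r = 8.470×10^5 km gives v_t = √[μ(2/r − 1/a_t)] = 2.887 km/s.
Δv₁ = |v_t − v_c| = |2.887 − 5.596| = 2.709 km/s.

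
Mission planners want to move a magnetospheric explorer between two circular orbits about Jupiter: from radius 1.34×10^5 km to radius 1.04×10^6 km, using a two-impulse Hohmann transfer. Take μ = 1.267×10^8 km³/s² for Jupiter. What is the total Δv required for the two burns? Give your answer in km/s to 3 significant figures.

The Hohmann ellipse has a_t = (r₁ + r₂)/2 = 5.870×10^5 km.
Circular speed at r₁: v₁ = √(μ/r₁) = √(1.267×10^8/1.340×10^5) = 30.75 km/s.
Transfer-orbit speed at r₁ (vis-viva): v_p = √[μ(2/r₁ − 1/a_t)] = 40.93 km/s.
First burn Δv₁ = |v_p − v₁| = 10.18 km/s.
At r₂, v₂ = √(μ/r₂) = 11.038 km/s.
Transfer-orbit speed at r₂: v_a = √[μ(2/r₂ − 1/a_t)] = 5.2736 km/s.
Second burn Δv₂ = |v₂ − v_a| = 5.764 km/s.
Δv = Δv₁ + Δv₂ = 10.18 + 5.764 = 15.94 km/s.

Δv = 15.9 km/s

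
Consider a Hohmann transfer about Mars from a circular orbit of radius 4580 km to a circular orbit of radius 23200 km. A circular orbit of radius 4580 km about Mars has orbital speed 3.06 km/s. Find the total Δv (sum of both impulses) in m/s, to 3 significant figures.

From the circular-orbit relation v² = μ/r at r = 4580 km: μ = v²r = (3.06)² × 4580 = 42885.3 km³/s².
The Hohmann ellipse has a_t = (r₁ + r₂)/2 = 13890 km.
Circular speed at r₁: v₁ = √(μ/r₁) = √(42885.3/4580) = 3.0600 km/s.
Transfer-orbit speed at r₁ (v² = μ(2/r − 1/a)): v_p = √[μ(2/r₁ − 1/a_t)] = 3.9547 km/s.
First burn Δv₁ = |v_p − v₁| = 0.8947 km/s.
At r₂, v₂ = √(μ/r₂) = 1.3596 km/s.
Transfer-orbit speed at r₂: v_a = √[μ(2/r₂ − 1/a_t)] = 0.78071 km/s.
Second burn Δv₂ = |v₂ − v_a| = 0.5789 km/s.
Total Δv = Δv₁ + Δv₂ = 1.474 km/s.

Δv = 1470 m/s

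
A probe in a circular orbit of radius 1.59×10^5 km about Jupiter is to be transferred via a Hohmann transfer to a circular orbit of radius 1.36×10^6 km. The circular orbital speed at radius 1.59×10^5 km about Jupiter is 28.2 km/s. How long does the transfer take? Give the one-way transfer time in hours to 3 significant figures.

t = 51.4 hours

From the circular-orbit relation v² = μ/r at r = 1.59×10^5 km: μ = v²r = (28.2)² × 1.59×10^5 = 1.26443×10^8 km³/s².
Transfer-ellipse semi-major axis a_t = (r₁ + r₂)/2 = (1.590×10^5 + 1.360×10^6)/2 = 7.595×10^5 km.
Transfer time t = π√(a_t³/μ) = π√((7.595×10^5)³ / 1.26443×10^8) = 1.849×10^5 s.
Converting: 1.849×10^5 s ÷ 3600 s/hour = 51.4 hours.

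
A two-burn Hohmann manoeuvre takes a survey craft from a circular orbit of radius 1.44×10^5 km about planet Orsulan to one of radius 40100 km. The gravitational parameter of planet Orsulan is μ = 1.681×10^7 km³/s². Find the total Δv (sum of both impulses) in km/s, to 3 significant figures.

Δv = 8.81 km/s

Transfer-ellipse semi-major axis a_t = (r₁ + r₂)/2 = (1.440×10^5 + 40100)/2 = 92050 km.
Circular speed at r₁: v₁ = √(μ/r₁) = √(1.681×10^7/1.440×10^5) = 10.804 km/s.
Transfer-orbit speed at r₁ (vis-viva equation): v_a = √[μ(2/r₁ − 1/a_t)] = 7.1312 km/s.
First burn Δv₁ = |v_a − v₁| = 3.673 km/s.
Circular speed at r₂: v₂ = √(μ/r₂) = 20.474 km/s.
Transfer-orbit speed at r₂: v_p = √[μ(2/r₂ − 1/a_t)] = 25.608 km/s.
Second burn Δv₂ = |v₂ − v_p| = 5.134 km/s.
Δv = Δv₁ + Δv₂ = 3.673 + 5.134 = 8.807 km/s.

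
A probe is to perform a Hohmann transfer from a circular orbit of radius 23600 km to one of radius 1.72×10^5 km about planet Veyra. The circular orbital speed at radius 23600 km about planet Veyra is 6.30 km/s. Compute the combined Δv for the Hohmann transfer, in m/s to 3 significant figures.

From the circular-orbit relation v² = μ/r at r = 23600 km: μ = v²r = (6.30)² × 23600 = 9.36684×10^5 km³/s².
The Hohmann ellipse has a_t = (r₁ + r₂)/2 = 97800 km.
Circular speed at r₁: v₁ = √(μ/r₁) = √(9.36684×10^5/23600) = 6.300 km/s.
Transfer-orbit speed at r₁ (vis-viva): v_p = √[μ(2/r₁ − 1/a_t)] = 8.355 km/s.
First burn Δv₁ = |v_p − v₁| = 2.055 km/s.
Circular speed at r₂: v₂ = √(μ/r₂) = 2.3336 km/s.
Transfer-orbit speed at r₂: v_a = √[μ(2/r₂ − 1/a_t)] = 1.1464 km/s.
Second burn Δv₂ = |v₂ − v_a| = 1.187 km/s.
Δv = Δv₁ + Δv₂ = 2.055 + 1.187 = 3.242 km/s.

Δv = 3240 m/s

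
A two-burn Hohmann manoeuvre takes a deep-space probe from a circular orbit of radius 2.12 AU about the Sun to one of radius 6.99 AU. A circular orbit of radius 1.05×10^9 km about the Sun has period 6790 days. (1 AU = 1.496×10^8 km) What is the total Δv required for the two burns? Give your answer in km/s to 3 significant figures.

From Kepler's third law T² = 4π²r³/μ at r = 1.05×10^9 km, T = 6790 days = 6790 × 86400 s = 5.86656×10^8 s: μ = 4π²r³/T² = 1.32789×10^11 km³/s².
In km: r₁ = 2.12 × 1.496×10^8 = 3.17152×10^8 km; r₂ = 6.99 × 1.496×10^8 = 1.045704×10^9 km.
Semi-major axis of the transfer orbit: a_t = (3.17152×10^8 + 1.045704×10^9)/2 = 6.81428×10^8 km.
At r₁ the circular-orbit speed is v₁ = √(μ/r₁) = 20.462 km/s.
On the transfer ellipse at r₁, vis-viva gives v_p = √[μ(2/r₁ − 1/a_t)] = 25.348 km/s.
First burn Δv₁ = |v_p − v₁| = 4.886 km/s.
At r₂, v₂ = √(μ/r₂) = 11.269 km/s.
Transfer-orbit speed at r₂: v_a = √[μ(2/r₂ − 1/a_t)] = 7.6878 km/s.
Second burn Δv₂ = |v₂ − v_a| = 3.581 km/s.
Δv = Δv₁ + Δv₂ = 4.886 + 3.581 = 8.467 km/s.

Δv = 8.47 km/s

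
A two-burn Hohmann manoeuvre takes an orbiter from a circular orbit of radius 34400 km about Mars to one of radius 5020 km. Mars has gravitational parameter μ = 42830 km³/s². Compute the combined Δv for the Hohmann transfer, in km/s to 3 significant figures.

Δv = 1.49 km/s

The Hohmann ellipse has a_t = (r₁ + r₂)/2 = 19710 km.
At r₁ the circular-orbit speed is v₁ = √(μ/r₁) = 1.1158 km/s.
Transfer-orbit speed at r₁ (v² = μ(2/r − 1/a)): v_a = √[μ(2/r₁ − 1/a_t)] = 0.56312 km/s.
First burn Δv₁ = |v_a − v₁| = 0.5527 km/s.
At r₂, v₂ = √(μ/r₂) = 2.92094 km/s.
Transfer-orbit speed at r₂: v_p = √[μ(2/r₂ − 1/a_t)] = 3.85885 km/s.
Second burn Δv₂ = |v₂ − v_p| = 0.9379 km/s.
Total Δv = Δv₁ + Δv₂ = 1.491 km/s.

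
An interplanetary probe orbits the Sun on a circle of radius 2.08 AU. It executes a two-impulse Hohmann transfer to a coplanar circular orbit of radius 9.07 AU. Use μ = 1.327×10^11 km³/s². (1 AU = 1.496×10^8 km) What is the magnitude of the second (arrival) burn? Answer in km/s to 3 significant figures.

In km: r₁ = 2.08 × 1.496×10^8 = 3.11168×10^8 km; r₂ = 9.07 × 1.496×10^8 = 1.356872×10^9 km.
Transfer-ellipse semi-major axis a_t = (r₁ + r₂)/2 = (3.11168×10^8 + 1.356872×10^9)/2 = 8.3402×10^8 km.
Circular speed at r = 1.356872×10^9 km: v_c = √(μ/r) = 9.8893 km/s.
Vis-viva on the transfer ellipse at r = 1.356872×10^9 km gives v_t = √[μ(2/r − 1/a_t)] = 6.0405 km/s.
Δv₂ = |v_t − v_c| = |6.0405 − 9.8893| = 3.849 km/s.

Δv₂ = 3.85 km/s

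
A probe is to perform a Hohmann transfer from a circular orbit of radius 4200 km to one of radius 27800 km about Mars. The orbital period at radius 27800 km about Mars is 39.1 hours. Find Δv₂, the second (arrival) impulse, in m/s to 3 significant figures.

Δv₂ = 605 m/s

From Kepler's third law T² = 4π²r³/μ at r = 27800 km, T = 39.1 hours = 39.1 × 3600 s = 1.4076×10^5 s: μ = 4π²r³/T² = 42809.1 km³/s².
Semi-major axis of the transfer orbit: a_t = (4200 + 27800)/2 = 16000 km.
On the circular orbit at r = 27800 km, v_c = √(μ/r) = 1.2409 km/s.
Transfer-orbit speed at the same r (vis-viva, a = a_t): v_t = √[μ(2/r − 1/a_t)] = 0.63578 km/s.
Δv₂ = |v_t − v_c| = |0.63578 − 1.2409| = 0.6051 km/s.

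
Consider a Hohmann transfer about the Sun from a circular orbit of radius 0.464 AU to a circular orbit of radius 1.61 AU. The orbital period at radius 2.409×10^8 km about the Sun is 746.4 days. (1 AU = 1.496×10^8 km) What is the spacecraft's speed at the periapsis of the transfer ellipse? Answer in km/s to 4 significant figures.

From Kepler's third law T² = 4π²r³/μ at r = 2.409×10^8 km, T = 746.4 days = 746.4 × 86400 s = 6.448896×10^7 s: μ = 4π²r³/T² = 1.32709×10^11 km³/s².
In km: r₁ = 0.464 × 1.496×10^8 = 6.94144×10^7 km; r₂ = 1.61 × 1.496×10^8 = 2.40856×10^8 km.
Semi-major axis of the transfer orbit: a_t = (6.94144×10^7 + 2.40856×10^8)/2 = 1.551352×10^8 km.
At periapsis, r = 6.94144×10^7 km.
Applying v² = μ(2/r − 1/a_t): v = 54.48 km/s.

v = 54.48 km/s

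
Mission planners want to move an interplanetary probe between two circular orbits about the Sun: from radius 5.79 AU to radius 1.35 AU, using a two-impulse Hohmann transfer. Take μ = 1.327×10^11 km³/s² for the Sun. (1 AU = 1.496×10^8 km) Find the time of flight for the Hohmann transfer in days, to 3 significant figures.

In km: r₁ = 5.79 × 1.496×10^8 = 8.66184×10^8 km; r₂ = 1.35 × 1.496×10^8 = 2.0196×10^8 km.
Semi-major axis of the transfer orbit: a_t = (8.66184×10^8 + 2.0196×10^8)/2 = 5.34072×10^8 km.
Transfer time t = π√(a_t³/μ) = π√((5.34072×10^8)³ / 1.327×10^11) = 1.064×10^8 s.
Converting: 1.064×10^8 s ÷ 86400 s/day = 1230 days.

t = 1230 days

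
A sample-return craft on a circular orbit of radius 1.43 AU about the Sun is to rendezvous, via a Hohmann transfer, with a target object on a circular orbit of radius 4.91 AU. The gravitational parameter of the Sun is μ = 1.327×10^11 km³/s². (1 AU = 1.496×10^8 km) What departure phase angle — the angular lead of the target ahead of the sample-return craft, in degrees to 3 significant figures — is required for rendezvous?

φ = 86.6°

In km: r₁ = 1.43 × 1.496×10^8 = 2.13928×10^8 km; r₂ = 4.91 × 1.496×10^8 = 7.34536×10^8 km.
The Hohmann ellipse has a_t = (r₁ + r₂)/2 = 4.74232×10^8 km.
The half-period of the transfer ellipse is t = π√(a_t³/μ) = 8.90637×10^7 s.
The target's mean motion on its circular orbit is ω₂ = √(μ/r₂³) = 1.82985×10^-8 rad/s.
Angle swept by the target during transfer: ω₂·t = 1.62973 rad = 93.38°.
The sample-return craft traverses 180° on the transfer ellipse, so the target must lead by 180° − 93.38° = 86.6°.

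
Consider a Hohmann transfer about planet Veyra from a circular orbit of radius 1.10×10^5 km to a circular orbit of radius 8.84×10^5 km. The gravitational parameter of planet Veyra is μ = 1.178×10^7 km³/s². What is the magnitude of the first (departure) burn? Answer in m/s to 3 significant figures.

Δv₁ = 3450 m/s

The Hohmann ellipse has a_t = (r₁ + r₂)/2 = 4.970×10^5 km.
On the circular orbit at r = 1.100×10^5 km, v_c = √(μ/r) = 10.348 km/s.
Transfer-orbit speed at the same r (vis-viva, a = a_t): v_t = √[μ(2/r − 1/a_t)] = 13.801 km/s.
Δv₁ = |v_t − v_c| = |13.801 − 10.348| = 3.453 km/s.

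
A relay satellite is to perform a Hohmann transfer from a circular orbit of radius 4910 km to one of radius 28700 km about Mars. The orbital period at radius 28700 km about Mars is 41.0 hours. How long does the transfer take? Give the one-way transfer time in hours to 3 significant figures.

t = 9.19 hours

From Kepler's third law T² = 4π²r³/μ at r = 28700 km, T = 41.0 hours = 41.0 × 3600 s = 1.476×10^5 s: μ = 4π²r³/T² = 42838.3 km³/s².
The Hohmann ellipse has a_t = (r₁ + r₂)/2 = 16805 km.
Half the transfer-orbit period gives t = π√(a_t³/μ) = 33070 s.
Converting: 33070 s ÷ 3600 s/hour = 9.19 hours.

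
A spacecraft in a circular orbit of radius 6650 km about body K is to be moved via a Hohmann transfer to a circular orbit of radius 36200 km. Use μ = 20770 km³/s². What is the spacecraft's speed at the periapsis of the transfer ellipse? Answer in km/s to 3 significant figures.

v = 2.30 km/s

Transfer-ellipse semi-major axis a_t = (r₁ + r₂)/2 = (6650 + 36200)/2 = 21425 km.
The periapsis of the transfer ellipse is at r = 6650 km.
From the vis-viva equation, v = √[μ(2/r − 1/a_t)] = 2.297 km/s.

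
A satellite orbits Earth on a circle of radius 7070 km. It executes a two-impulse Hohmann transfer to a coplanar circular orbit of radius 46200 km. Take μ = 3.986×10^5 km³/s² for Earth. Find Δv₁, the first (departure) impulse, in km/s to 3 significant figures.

Transfer-ellipse semi-major axis a_t = (r₁ + r₂)/2 = (7070 + 46200)/2 = 26635 km.
On the circular orbit at r = 7070 km, v_c = √(μ/r) = 7.509 km/s.
Vis-viva on the transfer ellipse at r = 7070 km gives v_t = √[μ(2/r − 1/a_t)] = 9.889 km/s.
Δv₁ = |v_t − v_c| = |9.889 − 7.509| = 2.380 km/s.

Δv₁ = 2.38 km/s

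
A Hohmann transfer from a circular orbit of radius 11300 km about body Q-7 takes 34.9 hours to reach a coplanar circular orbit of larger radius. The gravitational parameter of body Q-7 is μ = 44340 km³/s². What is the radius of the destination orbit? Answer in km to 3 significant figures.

r₂ = 71500 km

Transfer time t = 34.9 hours = 1.2564×10^5 s, and t = π√(a_t³/μ).
So a_t = (μ t²/π²)^(1/3) = (44340 × (1.2564×10^5)² / π²)^(1/3) = 41392 km.
Since a_t = (r₁ + r₂)/2, r₂ = 2a_t − r₁ = 2×41392 − 11300 = 71484 km.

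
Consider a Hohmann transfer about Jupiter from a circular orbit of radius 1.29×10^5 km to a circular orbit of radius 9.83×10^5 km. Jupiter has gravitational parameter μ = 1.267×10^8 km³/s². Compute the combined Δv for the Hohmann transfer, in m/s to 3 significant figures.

Transfer-ellipse semi-major axis a_t = (r₁ + r₂)/2 = (1.290×10^5 + 9.830×10^5)/2 = 5.560×10^5 km.
Circular speed at r₁: v₁ = √(μ/r₁) = √(1.267×10^8/1.290×10^5) = 31.340 km/s.
On the transfer ellipse at r₁, vis-viva gives v_p = √[μ(2/r₁ − 1/a_t)] = 41.671 km/s.
First burn Δv₁ = |v_p − v₁| = 10.331 km/s.
At r₂, v₂ = √(μ/r₂) = 11.353 km/s.
Transfer-orbit speed at r₂: v_a = √[μ(2/r₂ − 1/a_t)] = 5.4685 km/s.
Second burn Δv₂ = |v₂ − v_a| = 5.8845 km/s.
Total Δv = Δv₁ + Δv₂ = 16.22 km/s.

Δv = 16200 m/s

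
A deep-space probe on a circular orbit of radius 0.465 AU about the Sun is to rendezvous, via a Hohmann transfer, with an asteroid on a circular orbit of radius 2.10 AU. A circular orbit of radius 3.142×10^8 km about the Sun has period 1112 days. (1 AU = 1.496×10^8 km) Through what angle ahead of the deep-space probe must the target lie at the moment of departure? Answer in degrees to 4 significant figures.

From Kepler's third law T² = 4π²r³/μ at r = 3.142×10^8 km, T = 1112 days = 1112 × 86400 s = 9.60768×10^7 s: μ = 4π²r³/T² = 1.32660×10^11 km³/s².
In km: r₁ = 0.465 × 1.496×10^8 = 6.9564×10^7 km; r₂ = 2.10 × 1.496×10^8 = 3.1416×10^8 km.
Semi-major axis of the transfer orbit: a_t = (6.9564×10^7 + 3.1416×10^8)/2 = 1.91862×10^8 km.
The half-period of the transfer ellipse is t = π√(a_t³/μ) = 2.2923×10^7 s.
The target's mean motion on its circular orbit is ω₂ = √(μ/r₂³) = 6.5410×10^-8 rad/s.
Angle swept by the target during transfer: ω₂·t = 1.4994 rad = 85.91°.
Arrival is 180° from departure on the ellipse, so φ = 180° − 85.91° = 94.09°.

φ = 94.09°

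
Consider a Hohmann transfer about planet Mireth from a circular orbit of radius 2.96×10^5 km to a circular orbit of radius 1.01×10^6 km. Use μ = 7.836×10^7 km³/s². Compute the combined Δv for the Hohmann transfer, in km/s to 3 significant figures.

Transfer-ellipse semi-major axis a_t = (r₁ + r₂)/2 = (2.960×10^5 + 1.010×10^6)/2 = 6.530×10^5 km.
Circular speed at r₁: v₁ = √(μ/r₁) = √(7.836×10^7/2.960×10^5) = 16.270517 km/s.
Transfer-orbit speed at r₁ (v² = μ(2/r − 1/a)): v_p = √[μ(2/r₁ − 1/a_t)] = 20.235105 km/s.
First burn Δv₁ = |v_p − v₁| = 3.96459 km/s.
At r₂, v₂ = √(μ/r₂) = 8.8082 km/s.
Transfer-orbit speed at r₂: v_a = √[μ(2/r₂ − 1/a_t)] = 5.9303 km/s.
Second burn Δv₂ = |v₂ − v_a| = 2.87790 km/s.
Δv = Δv₁ + Δv₂ = 3.96459 + 2.87790 = 6.842 km/s.

Δv = 6.84 km/s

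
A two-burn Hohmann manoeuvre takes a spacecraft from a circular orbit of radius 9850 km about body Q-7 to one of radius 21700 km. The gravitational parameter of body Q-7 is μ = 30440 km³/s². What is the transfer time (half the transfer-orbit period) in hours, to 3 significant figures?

Transfer-ellipse semi-major axis a_t = (r₁ + r₂)/2 = (9850 + 21700)/2 = 15775 km.
Half the transfer-orbit period gives t = π√(a_t³/μ) = 35680 s.
Converting: 35680 s ÷ 3600 s/hour = 9.91 hours.

t = 9.91 hours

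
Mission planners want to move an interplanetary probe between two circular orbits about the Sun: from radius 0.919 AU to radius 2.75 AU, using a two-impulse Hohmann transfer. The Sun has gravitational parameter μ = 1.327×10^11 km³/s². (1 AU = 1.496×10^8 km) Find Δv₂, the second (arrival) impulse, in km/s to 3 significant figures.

Δv₂ = 5.25 km/s

In km: r₁ = 0.919 × 1.496×10^8 = 1.374824×10^8 km; r₂ = 2.75 × 1.496×10^8 = 4.114×10^8 km.
Semi-major axis of the transfer orbit: a_t = (1.374824×10^8 + 4.114×10^8)/2 = 2.744412×10^8 km.
Circular speed at r = 4.114×10^8 km: v_c = √(μ/r) = 17.960 km/s.
Vis-viva on the transfer ellipse at r = 4.114×10^8 km gives v_t = √[μ(2/r − 1/a_t)] = 12.712 km/s.
Δv₂ = |v_t − v_c| = |12.712 − 17.960| = 5.248 km/s.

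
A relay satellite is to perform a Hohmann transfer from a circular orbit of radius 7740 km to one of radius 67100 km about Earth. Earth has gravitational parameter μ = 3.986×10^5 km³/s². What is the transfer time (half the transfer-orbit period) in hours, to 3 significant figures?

Transfer-ellipse semi-major axis a_t = (r₁ + r₂)/2 = (7740 + 67100)/2 = 37420 km.
By Kepler's third law the transfer-orbit period is T = 2π√(a_t³/μ), so t = T/2 = 36020 s.
Converting: 36020 s ÷ 3600 s/hour = 10.0 hours.

t = 10.0 hours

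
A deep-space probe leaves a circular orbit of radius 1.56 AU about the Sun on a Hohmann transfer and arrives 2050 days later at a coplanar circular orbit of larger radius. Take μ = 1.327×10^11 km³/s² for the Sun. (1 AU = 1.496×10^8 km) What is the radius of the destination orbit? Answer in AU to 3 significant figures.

In km: r₁ = 1.56 × 1.496×10^8 = 2.33376×10^8 km.
Transfer time t = 2050 days = 1.7712×10^8 s, and t = π√(a_t³/μ).
So a_t = (μ t²/π²)^(1/3) = (1.327×10^11 × (1.7712×10^8)² / π²)^(1/3) = 7.4996×10^8 km.
Since a_t = (r₁ + r₂)/2, r₂ = 2a_t − r₁ = 2×7.4996×10^8 − 2.33376×10^8 = 1.266544×10^9 km.
In AU: r₂ = 1.266544×10^9 / 1.496×10^8 = 8.47 AU.

r₂ = 8.47 AU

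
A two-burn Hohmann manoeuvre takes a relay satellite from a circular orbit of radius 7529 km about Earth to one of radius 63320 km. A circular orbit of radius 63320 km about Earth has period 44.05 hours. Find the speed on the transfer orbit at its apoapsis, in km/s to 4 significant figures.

v = 1.157 km/s

From Kepler's third law T² = 4π²r³/μ at r = 63320 km, T = 44.05 hours = 44.05 × 3600 s = 1.5858×10^5 s: μ = 4π²r³/T² = 3.98553×10^5 km³/s².
Transfer-ellipse semi-major axis a_t = (r₁ + r₂)/2 = (7529 + 63320)/2 = 35424.5 km.
The apoapsis of the transfer ellipse is at r = 63320 km.
From the vis-viva equation, v = √[μ(2/r − 1/a_t)] = 1.157 km/s.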